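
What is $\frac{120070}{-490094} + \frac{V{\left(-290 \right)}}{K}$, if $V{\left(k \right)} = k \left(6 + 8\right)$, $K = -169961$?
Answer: $- \frac{837156165}{3786221197} \approx -0.22111$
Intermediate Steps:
$V{\left(k \right)} = 14 k$ ($V{\left(k \right)} = k 14 = 14 k$)
$\frac{120070}{-490094} + \frac{V{\left(-290 \right)}}{K} = \frac{120070}{-490094} + \frac{14 \left(-290\right)}{-169961} = 120070 \left(- \frac{1}{490094}\right) - - \frac{4060}{169961} = - \frac{60035}{245047} + \frac{4060}{169961} = - \frac{837156165}{3786221197}$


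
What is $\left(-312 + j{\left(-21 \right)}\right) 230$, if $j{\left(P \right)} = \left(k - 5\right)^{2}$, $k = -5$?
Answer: $-48760$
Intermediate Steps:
$j{\left(P \right)} = 100$ ($j{\left(P \right)} = \left(-5 - 5\right)^{2} = \left(-10\right)^{2} = 100$)
$\left(-312 + j{\left(-21 \right)}\right) 230 = \left(-312 + 100\right) 230 = \left(-212\right) 230 = -48760$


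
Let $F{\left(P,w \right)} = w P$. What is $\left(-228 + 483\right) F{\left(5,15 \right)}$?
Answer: $19125$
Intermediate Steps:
$F{\left(P,w \right)} = P w$
$\left(-228 + 483\right) F{\left(5,15 \right)} = \left(-228 + 483\right) 5 \cdot 15 = 255 \cdot 75 = 19125$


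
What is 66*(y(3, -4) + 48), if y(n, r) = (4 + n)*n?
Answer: 4554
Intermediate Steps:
y(n, r) = n*(4 + n)
66*(y(3, -4) + 48) = 66*(3*(4 + 3) + 48) = 66*(3*7 + 48) = 66*(21 + 48) = 66*69 = 4554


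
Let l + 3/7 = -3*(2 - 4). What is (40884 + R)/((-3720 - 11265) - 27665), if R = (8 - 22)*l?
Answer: -20403/21325 ≈ -0.95676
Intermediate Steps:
l = 39/7 (l = -3/7 - 3*(2 - 4) = -3/7 - 3*(-2) = -3/7 + 6 = 39/7 ≈ 5.5714)
R = -78 (R = (8 - 22)*(39/7) = -14*39/7 = -78)
(40884 + R)/((-3720 - 11265) - 27665) = (40884 - 78)/((-3720 - 11265) - 27665) = 40806/(-14985 - 27665) = 40806/(-42650) = 40806*(-1/42650) = -20403/21325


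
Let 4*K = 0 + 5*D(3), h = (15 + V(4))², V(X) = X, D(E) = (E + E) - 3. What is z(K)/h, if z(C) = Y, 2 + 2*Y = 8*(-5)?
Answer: -21/361 ≈ -0.058172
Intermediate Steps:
D(E) = -3 + 2*E (D(E) = 2*E - 3 = -3 + 2*E)
Y = -21 (Y = -1 + (8*(-5))/2 = -1 + (½)*(-40) = -1 - 20 = -21)
h = 361 (h = (15 + 4)² = 19² = 361)
K = 15/4 (K = (0 + 5*(-3 + 2*3))/4 = (0 + 5*(-3 + 6))/4 = (0 + 5*3)/4 = (0 + 15)/4 = (¼)*15 = 15/4 ≈ 3.7500)
z(C) = -21
z(K)/h = -21/361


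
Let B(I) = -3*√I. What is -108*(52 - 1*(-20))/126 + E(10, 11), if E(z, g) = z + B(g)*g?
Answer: -362/7 - 33*√11 ≈ -161.16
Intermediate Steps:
E(z, g) = z - 3*g^(3/2) (E(z, g) = z + (-3*√g)*g = z - 3*g^(3/2))
-108*(52 - 1*(-20))/126 + E(10, 11) = -108*(52 - 1*(-20))/126 + (10 - 33*√11) = -108*(52 + 20)/126 + (10 - 33*√11) = -7776/126 + (10 - 33*√11) = -108*4/7 + (10 - 33*√11) = -432/7 + (10 - 33*√11) = -362/7 - 33*√11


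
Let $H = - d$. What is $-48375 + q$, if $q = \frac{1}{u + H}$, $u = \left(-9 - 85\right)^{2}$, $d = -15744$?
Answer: $- \frac{1189057499}{24580} \approx -48375.0$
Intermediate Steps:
$u = 8836$ ($u = \left(-94\right)^{2} = 8836$)
$H = 15744$ ($H = \left(-1\right) \left(-15744\right) = 15744$)
$q = \frac{1}{24580}$ ($q = \frac{1}{8836 + 15744} = \frac{1}{24580} \approx 4.0683 \cdot 10^{-5}$)
$-48375 + q = -48375 + \frac{1}{24580} = - \frac{1189057499}{24580}$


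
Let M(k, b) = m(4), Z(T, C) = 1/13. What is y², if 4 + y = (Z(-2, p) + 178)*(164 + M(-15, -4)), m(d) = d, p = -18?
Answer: 151218321424/169 ≈ 8.9478e+8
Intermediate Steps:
Z(T, C) = 1/13
M(k, b) = 4
y = 388868/13 (y = -4 + (1/13 + 178)*(164 + 4) = -4 + (2315/13)*168 = -4 + 388920/13 = 388868/13 ≈ 29913.)
y² = (388868/13)² = 151218321424/169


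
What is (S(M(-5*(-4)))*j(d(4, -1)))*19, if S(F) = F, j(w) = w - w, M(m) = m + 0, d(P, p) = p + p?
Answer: 0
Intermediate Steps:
d(P, p) = 2*p
M(m) = m
j(w) = 0
(S(M(-5*(-4)))*j(d(4, -1)))*19 = (-5*(-4)*0)*19 = (20*0)*19 = 0*19 = 0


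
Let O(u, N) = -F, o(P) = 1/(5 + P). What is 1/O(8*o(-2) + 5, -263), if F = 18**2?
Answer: -1/324 ≈ -0.0030864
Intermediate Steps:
F = 324
O(u, N) = -324 (O(u, N) = -1*324 = -324)
1/O(8*o(-2) + 5, -263) = 1/(-324) = -1/324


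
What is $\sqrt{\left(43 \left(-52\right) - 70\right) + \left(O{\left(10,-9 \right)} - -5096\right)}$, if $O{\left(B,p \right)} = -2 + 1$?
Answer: $\sqrt{2789} \approx 52.811$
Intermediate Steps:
$O{\left(B,p \right)} = -1$
$\sqrt{\left(43 \left(-52\right) - 70\right) + \left(O{\left(10,-9 \right)} - -5096\right)} = \sqrt{\left(43 \left(-52\right) - 70\right) - -5095} = \sqrt{\left(-2236 - 70\right) + \left(-1 + 5096\right)} = \sqrt{-2306 + 5095} = \sqrt{2789}$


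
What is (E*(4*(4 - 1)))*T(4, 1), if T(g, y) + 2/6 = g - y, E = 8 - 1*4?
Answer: 128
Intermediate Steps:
E = 4 (E = 8 - 4 = 4)
T(g, y) = -1/3 + g - y (T(g, y) = -1/3 + (g - y) = -1/3 + g - y)
(E*(4*(4 - 1)))*T(4, 1) = (4*(4*(4 - 1)))*(-1/3 + 4 - 1*1) = (4*(4*3))*(-1/3 + 4 - 1) = (4*12)*(8/3) = 48*(8/3) = 128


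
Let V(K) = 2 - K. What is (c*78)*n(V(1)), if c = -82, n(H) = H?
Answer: -6396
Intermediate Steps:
(c*78)*n(V(1)) = (-82*78)*(2 - 1*1) = -6396*(2 - 1) = -6396*1 = -6396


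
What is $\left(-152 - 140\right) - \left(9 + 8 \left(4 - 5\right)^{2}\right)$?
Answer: $-309$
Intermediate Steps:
$\left(-152 - 140\right) - \left(9 + 8 \left(4 - 5\right)^{2}\right) = -292 - \left(9 + 8 \left(-1\right)^{2}\right) = -292 - 17 = -309$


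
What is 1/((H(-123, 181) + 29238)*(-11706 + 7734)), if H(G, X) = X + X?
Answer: -1/117571200 ≈ -8.5055e-9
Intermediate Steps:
H(G, X) = 2*X
1/((H(-123, 181) + 29238)*(-11706 + 7734)) = 1/((2*181 + 29238)*(-11706 + 7734)) = 1/((362 + 29238)*(-3972)) = 1/(29600*(-3972)) = 1/(-117571200) = -1/117571200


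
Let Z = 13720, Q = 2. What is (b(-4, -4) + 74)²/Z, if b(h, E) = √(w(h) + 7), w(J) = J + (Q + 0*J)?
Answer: (74 + √5)²/13720 ≈ 0.42361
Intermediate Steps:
w(J) = 2 + J (w(J) = J + (2 + 0*J) = J + (2 + 0) = J + 2 = 2 + J)
b(h, E) = √(9 + h) (b(h, E) = √((2 + h) + 7) = √(9 + h))
(b(-4, -4) + 74)²/Z = (√(9 - 4) + 74)²/13720 = (√5 + 74)²*(1/13720) = (74 + √5)²*(1/13720) = (74 + √5)²/13720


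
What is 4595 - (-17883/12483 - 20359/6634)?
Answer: 42321659701/9201358 ≈ 4599.5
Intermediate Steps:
4595 - (-17883/12483 - 20359/6634) = 4595 - (-17883*1/12483 - 20359*1/6634) = 4595 - (-1987/1387 - 20359/6634) = 4595 - 1*(-41419691/9201358) = 4595 + 41419691/9201358 = 42321659701/9201358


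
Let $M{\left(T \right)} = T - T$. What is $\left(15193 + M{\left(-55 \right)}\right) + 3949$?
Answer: $19142$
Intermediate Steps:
$M{\left(T \right)} = 0$
$\left(15193 + M{\left(-55 \right)}\right) + 3949 = \left(15193 + 0\right) + 3949 = 15193 + 3949 = 19142$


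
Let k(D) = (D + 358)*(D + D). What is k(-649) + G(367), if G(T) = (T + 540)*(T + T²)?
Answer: 122873510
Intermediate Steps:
k(D) = 2*D*(358 + D) (k(D) = (358 + D)*(2*D) = 2*D*(358 + D))
G(T) = (540 + T)*(T + T²)
k(-649) + G(367) = 2*(-649)*(358 - 649) + 367*(540 + 367² + 541*367) = 2*(-649)*(-291) + 367*(540 + 134689 + 198547) = 377718 + 367*333776 = 377718 + 122495792 = 122873510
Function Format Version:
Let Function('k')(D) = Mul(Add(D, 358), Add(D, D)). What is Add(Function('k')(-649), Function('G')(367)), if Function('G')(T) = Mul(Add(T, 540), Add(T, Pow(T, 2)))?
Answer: 122873510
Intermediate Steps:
Function('k')(D) = Mul(2, D, Add(358, D)) (Function('k')(D) = Mul(Add(358, D), Mul(2, D)) = Mul(2, D, Add(358, D)))
Function('G')(T) = Mul(Add(540, T), Add(T, Pow(T, 2)))
Add(Function('k')(-649), Function('G')(367)) = Add(Mul(2, -649, Add(358, -649)), Mul(367, Add(540, Pow(367, 2), Mul(541, 367)))) = Add(Mul(2, -649, -291), Mul(367, Add(540, 134689, 198547))) = Add(377718, Mul(367, 333776)) = Add(377718, 122495792) = 122873510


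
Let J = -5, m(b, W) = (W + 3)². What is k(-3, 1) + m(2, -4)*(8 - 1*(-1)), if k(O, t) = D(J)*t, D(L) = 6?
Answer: 15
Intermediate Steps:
m(b, W) = (3 + W)²
k(O, t) = 6*t
k(-3, 1) + m(2, -4)*(8 - 1*(-1)) = 6*1 + (3 - 4)²*(8 - 1*(-1)) = 6 + (-1)²*(8 + 1) = 6 + 1*9 = 6 + 9 = 15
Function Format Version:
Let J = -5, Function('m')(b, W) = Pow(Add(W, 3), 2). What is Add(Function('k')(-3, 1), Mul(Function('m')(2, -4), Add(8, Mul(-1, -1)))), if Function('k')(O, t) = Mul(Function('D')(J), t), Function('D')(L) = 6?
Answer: 15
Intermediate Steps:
Function('m')(b, W) = Pow(Add(3, W), 2)
Function('k')(O, t) = Mul(6, t)
Add(Function('k')(-3, 1), Mul(Function('m')(2, -4), Add(8, Mul(-1, -1)))) = Add(Mul(6, 1), Mul(Pow(Add(3, -4), 2), Add(8, Mul(-1, -1)))) = Add(6, Mul(Pow(-1, 2), Add(8, 1))) = Add(6, Mul(1, 9)) = Add(6, 9) = 15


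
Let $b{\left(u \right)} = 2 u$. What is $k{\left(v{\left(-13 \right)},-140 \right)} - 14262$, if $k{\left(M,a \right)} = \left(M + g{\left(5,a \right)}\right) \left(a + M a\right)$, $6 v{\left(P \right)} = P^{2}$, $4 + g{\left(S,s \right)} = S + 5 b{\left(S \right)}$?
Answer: $- \frac{3037733}{9} \approx -3.3753 \cdot 10^{5}$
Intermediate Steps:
$g{\left(S,s \right)} = -4 + 11 S$ ($g{\left(S,s \right)} = -4 + \left(S + 5 \cdot 2 S\right) = -4 + \left(S + 10 S\right) = -4 + 11 S$)
$v{\left(P \right)} = \frac{P^{2}}{6}$
$k{\left(M,a \right)} = \left(51 + M\right) \left(a + M a\right)$ ($k{\left(M,a \right)} = \left(M + \left(-4 + 11 \cdot 5\right)\right) \left(a + M a\right) = \left(M + \left(-4 + 55\right)\right) \left(a + M a\right) = \left(M + 51\right) \left(a + M a\right) = \left(51 + M\right) \left(a + M a\right)$)
$k{\left(v{\left(-13 \right)},-140 \right)} - 14262 = - 140 \left(51 + \left(\frac{\left(-13\right)^{2}}{6}\right)^{2} + 52 \frac{\left(-13\right)^{2}}{6}\right) - 14262 = - 140 \left(51 + \left(\frac{1}{6} \cdot 169\right)^{2} + 52 \cdot \frac{1}{6} \cdot 169\right) - 14262 = - 140 \left(51 + \left(\frac{169}{6}\right)^{2} + 52 \cdot \frac{169}{6}\right) - 14262 = - 140 \left(51 + \frac{28561}{36} + \frac{4394}{3}\right) - 14262 = \left(-140\right) \frac{83125}{36} - 14262 = - \frac{2909375}{9} - 14262 = - \frac{3037733}{9}$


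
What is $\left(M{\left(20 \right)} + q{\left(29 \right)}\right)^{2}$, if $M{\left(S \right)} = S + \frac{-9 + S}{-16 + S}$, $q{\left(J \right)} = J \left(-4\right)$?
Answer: $\frac{139129}{16} \approx 8695.6$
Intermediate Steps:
$q{\left(J \right)} = - 4 J$
$M{\left(S \right)} = S + \frac{-9 + S}{-16 + S}$
$\left(M{\left(20 \right)} + q{\left(29 \right)}\right)^{2} = \left(\frac{-9 + 20^{2} - 300}{-16 + 20} - 116\right)^{2} = \left(\frac{-9 + 400 - 300}{4} - 116\right)^{2} = \left(\frac{1}{4} \cdot 91 - 116\right)^{2} = \left(\frac{91}{4} - 116\right)^{2} = \left(- \frac{373}{4}\right)^{2} = \frac{139129}{16}$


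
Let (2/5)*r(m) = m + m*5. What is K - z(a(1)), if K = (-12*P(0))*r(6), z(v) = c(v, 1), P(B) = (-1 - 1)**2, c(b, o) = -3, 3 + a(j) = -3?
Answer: -4317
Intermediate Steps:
a(j) = -6 (a(j) = -3 - 3 = -6)
P(B) = 4 (P(B) = (-2)**2 = 4)
r(m) = 15*m (r(m) = 5*(m + m*5)/2 = 5*(m + 5*m)/2 = 5*(6*m)/2 = 15*m)
z(v) = -3
K = -4320 (K = (-12*4)*(15*6) = -48*90 = -4320)
K - z(a(1)) = -4320 - 1*(-3) = -4320 + 3 = -4317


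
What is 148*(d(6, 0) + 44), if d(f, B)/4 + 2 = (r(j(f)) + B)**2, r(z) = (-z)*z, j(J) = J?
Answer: 772560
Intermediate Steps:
r(z) = -z**2
d(f, B) = -8 + 4*(B - f**2)**2 (d(f, B) = -8 + 4*(-f**2 + B)**2 = -8 + 4*(B - f**2)**2)
148*(d(6, 0) + 44) = 148*((-8 + 4*(0 - 1*6**2)**2) + 44) = 148*((-8 + 4*(0 - 1*36)**2) + 44) = 148*((-8 + 4*(0 - 36)**2) + 44) = 148*((-8 + 4*(-36)**2) + 44) = 148*((-8 + 4*1296) + 44) = 148*((-8 + 5184) + 44) = 148*(5176 + 44) = 148*5220 = 772560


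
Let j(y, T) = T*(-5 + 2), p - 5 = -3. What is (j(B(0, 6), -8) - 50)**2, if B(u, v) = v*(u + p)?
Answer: 676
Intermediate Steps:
p = 2 (p = 5 - 3 = 2)
B(u, v) = v*(2 + u) (B(u, v) = v*(u + 2) = v*(2 + u))
j(y, T) = -3*T (j(y, T) = T*(-3) = -3*T)
(j(B(0, 6), -8) - 50)**2 = (-3*(-8) - 50)**2 = (24 - 50)**2 = (-26)**2 = 676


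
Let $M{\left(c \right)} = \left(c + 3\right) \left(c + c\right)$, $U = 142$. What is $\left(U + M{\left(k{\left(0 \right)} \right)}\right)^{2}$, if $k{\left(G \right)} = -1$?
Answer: $19044$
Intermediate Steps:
$M{\left(c \right)} = 2 c \left(3 + c\right)$ ($M{\left(c \right)} = \left(3 + c\right) 2 c = 2 c \left(3 + c\right)$)
$\left(U + M{\left(k{\left(0 \right)} \right)}\right)^{2} = \left(142 + 2 \left(-1\right) \left(3 - 1\right)\right)^{2} = \left(142 + 2 \left(-1\right) 2\right)^{2} = \left(142 - 4\right)^{2} = 138^{2} = 19044$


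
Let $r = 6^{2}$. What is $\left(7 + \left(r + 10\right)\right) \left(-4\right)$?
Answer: $-212$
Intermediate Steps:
$r = 36$
$\left(7 + \left(r + 10\right)\right) \left(-4\right) = \left(7 + \left(36 + 10\right)\right) \left(-4\right) = \left(7 + 46\right) \left(-4\right) = 53 \left(-4\right) = -212$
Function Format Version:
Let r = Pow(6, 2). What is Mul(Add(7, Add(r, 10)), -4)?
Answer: -212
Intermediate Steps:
r = 36
Mul(Add(7, Add(r, 10)), -4) = Mul(Add(7, Add(36, 10)), -4) = Mul(Add(7, 46), -4) = Mul(53, -4) = -212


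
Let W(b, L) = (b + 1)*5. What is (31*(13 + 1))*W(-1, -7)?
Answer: 0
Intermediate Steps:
W(b, L) = 5 + 5*b (W(b, L) = (1 + b)*5 = 5 + 5*b)
(31*(13 + 1))*W(-1, -7) = (31*(13 + 1))*(5 + 5*(-1)) = (31*14)*(5 - 5) = 434*0 = 0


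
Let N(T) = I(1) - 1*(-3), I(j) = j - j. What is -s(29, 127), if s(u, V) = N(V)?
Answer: -3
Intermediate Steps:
I(j) = 0
N(T) = 3 (N(T) = 0 - 1*(-3) = 0 + 3 = 3)
s(u, V) = 3
-s(29, 127) = -1*3 = -3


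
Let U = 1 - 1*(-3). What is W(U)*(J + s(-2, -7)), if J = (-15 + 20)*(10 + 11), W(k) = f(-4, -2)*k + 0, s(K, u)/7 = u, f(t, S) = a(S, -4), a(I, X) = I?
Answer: -448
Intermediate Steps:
f(t, S) = S
s(K, u) = 7*u
U = 4 (U = 1 + 3 = 4)
W(k) = -2*k (W(k) = -2*k + 0 = -2*k)
J = 105 (J = 5*21 = 105)
W(U)*(J + s(-2, -7)) = (-2*4)*(105 + 7*(-7)) = -8*(105 - 49) = -8*56 = -448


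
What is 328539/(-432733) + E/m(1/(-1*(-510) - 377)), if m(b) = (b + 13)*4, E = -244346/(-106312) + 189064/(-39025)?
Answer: -717165590915753893/887407866970492000 ≈ -0.80816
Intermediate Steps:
E = -5282084659/2074412900 (E = -244346*(-1/106312) + 189064*(-1/39025) = 122173/53156 - 189064/39025 = -5282084659/2074412900 ≈ -2.5463)
m(b) = 52 + 4*b (m(b) = (13 + b)*4 = 52 + 4*b)
328539/(-432733) + E/m(1/(-1*(-510) - 377)) = 328539/(-432733) - 5282084659/(2074412900*(52 + 4/(-1*(-510) - 377))) = 328539*(-1/432733) - 5282084659/(2074412900*(52 + 4/(510 - 377))) = -328539/432733 - 5282084659/(2074412900*(52 + 4/133)) = -328539/432733 - 5282084659/(2074412900*6920/133) = -328539/432733 - 5282084659/2074412900*133/6920 = -328539/432733 - 100359608521/2050705324000 = -717165590915753893/887407866970492000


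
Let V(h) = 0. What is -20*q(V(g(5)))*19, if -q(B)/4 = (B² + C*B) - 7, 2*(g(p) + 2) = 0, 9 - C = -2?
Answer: -10640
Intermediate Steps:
C = 11 (C = 9 - 1*(-2) = 9 + 2 = 11)
g(p) = -2 (g(p) = -2 + (½)*0 = -2 + 0 = -2)
q(B) = 28 - 44*B - 4*B² (q(B) = -4*((B² + 11*B) - 7) = -4*(-7 + B² + 11*B) = 28 - 44*B - 4*B²)
-20*q(V(g(5)))*19 = -20*(28 - 44*0 - 4*0²)*19 = -20*(28 + 0 - 4*0)*19 = -20*(28 + 0 + 0)*19 = -20*28*19 = -560*19 = -10640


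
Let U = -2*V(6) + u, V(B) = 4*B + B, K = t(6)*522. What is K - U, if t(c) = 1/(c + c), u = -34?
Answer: 275/2 ≈ 137.50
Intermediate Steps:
t(c) = 1/(2*c)
K = 87/2 (K = ((½)/6)*522 = ((½)*(⅙))*522 = (1/12)*522 = 87/2 ≈ 43.500)
V(B) = 5*B
U = -94 (U = -10*6 - 34 = -2*30 - 34 = -60 - 34 = -94)
K - U = 87/2 - 1*(-94) = 87/2 + 94 = 275/2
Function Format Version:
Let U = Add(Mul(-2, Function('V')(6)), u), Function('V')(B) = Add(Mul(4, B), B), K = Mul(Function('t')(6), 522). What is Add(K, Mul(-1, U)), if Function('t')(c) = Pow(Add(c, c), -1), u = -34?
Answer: Rational(275, 2) ≈ 137.50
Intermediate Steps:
Function('t')(c) = Mul(Rational(1, 2), Pow(c, -1)) (Function('t')(c) = Pow(Mul(2, c), -1) = Mul(Rational(1, 2), Pow(c, -1)))
K = Rational(87, 2) (K = Mul(Mul(Rational(1, 2), Pow(6, -1)), 522) = Mul(Mul(Rational(1, 2), Rational(1, 6)), 522) = Mul(Rational(1, 12), 522) = Rational(87, 2) ≈ 43.500)
Function('V')(B) = Mul(5, B)
U = -94 (U = Add(Mul(-2, Mul(5, 6)), -34) = Add(Mul(-2, 30), -34) = Add(-60, -34) = -94)
Add(K, Mul(-1, U)) = Add(Rational(87, 2), Mul(-1, -94)) = Add(Rational(87, 2), 94) = Rational(275, 2)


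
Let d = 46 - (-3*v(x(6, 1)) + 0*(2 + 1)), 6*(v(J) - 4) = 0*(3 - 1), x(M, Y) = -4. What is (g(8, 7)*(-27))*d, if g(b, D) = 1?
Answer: -1566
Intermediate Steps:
v(J) = 4 (v(J) = 4 + (0*(3 - 1))/6 = 4 + (0*2)/6 = 4 + (1/6)*0 = 4 + 0 = 4)
d = 58 (d = 46 - (-3*4 + 0*(2 + 1)) = 46 - (-12 + 0*3) = 46 - (-12 + 0) = 46 - 1*(-12) = 46 + 12 = 58)
(g(8, 7)*(-27))*d = (1*(-27))*58 = -27*58 = -1566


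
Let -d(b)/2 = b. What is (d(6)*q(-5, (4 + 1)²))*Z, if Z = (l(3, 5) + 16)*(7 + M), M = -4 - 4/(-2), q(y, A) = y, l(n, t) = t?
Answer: 6300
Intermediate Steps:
d(b) = -2*b
M = -2 (M = -4 - 4*(-1)/2 = -4 - 1*(-2) = -4 + 2 = -2)
Z = 105 (Z = (5 + 16)*(7 - 2) = 21*5 = 105)
(d(6)*q(-5, (4 + 1)²))*Z = (-2*6*(-5))*105 = -12*(-5)*105 = 60*105 = 6300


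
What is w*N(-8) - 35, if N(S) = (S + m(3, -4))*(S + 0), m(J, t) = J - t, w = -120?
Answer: -995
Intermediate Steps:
N(S) = S*(7 + S) (N(S) = (S + (3 - 1*(-4)))*(S + 0) = (S + (3 + 4))*S = (S + 7)*S = (7 + S)*S = S*(7 + S))
w*N(-8) - 35 = -(-960)*(7 - 8) - 35 = -(-960)*(-1) - 35 = -120*8 - 35 = -960 - 35 = -995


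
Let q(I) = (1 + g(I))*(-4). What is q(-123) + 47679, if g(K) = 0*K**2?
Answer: 47675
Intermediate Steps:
g(K) = 0
q(I) = -4 (q(I) = (1 + 0)*(-4) = 1*(-4) = -4)
q(-123) + 47679 = -4 + 47679 = 47675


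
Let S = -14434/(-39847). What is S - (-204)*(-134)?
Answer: -1089243158/39847 ≈ -27336.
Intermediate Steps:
S = 14434/39847 (S = -14434*(-1/39847) = 14434/39847 ≈ 0.36224)
S - (-204)*(-134) = 14434/39847 - (-204)*(-134) = 14434/39847 - 1*27336 = 14434/39847 - 27336 = -1089243158/39847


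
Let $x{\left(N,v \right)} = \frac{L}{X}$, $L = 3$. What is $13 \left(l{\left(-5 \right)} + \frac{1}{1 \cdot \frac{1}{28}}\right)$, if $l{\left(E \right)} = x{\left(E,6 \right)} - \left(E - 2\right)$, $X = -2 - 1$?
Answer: $442$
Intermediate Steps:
$X = -3$ ($X = -2 - 1 = -3$)
$x{\left(N,v \right)} = -1$ ($x{\left(N,v \right)} = \frac{3}{-3} = 3 \left(- \frac{1}{3}\right) = -1$)
$l{\left(E \right)} = 1 - E$ ($l{\left(E \right)} = -1 - \left(E - 2\right) = -1 - \left(-2 + E\right) = 1 - E$)
$13 \left(l{\left(-5 \right)} + \frac{1}{1 \cdot \frac{1}{28}}\right) = 13 \left(\left(1 - -5\right) + \frac{1}{1 \cdot \frac{1}{28}}\right) = 13 \left(\left(1 + 5\right) + \frac{1}{1 \cdot \frac{1}{28}}\right) = 13 \left(6 + \frac{1}{\frac{1}{28}}\right) = 13 \left(6 + 28\right) = 13 \cdot 34 = 442$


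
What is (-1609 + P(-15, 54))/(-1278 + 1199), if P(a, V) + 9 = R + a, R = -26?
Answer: 21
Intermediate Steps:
P(a, V) = -35 + a (P(a, V) = -9 + (-26 + a) = -35 + a)
(-1609 + P(-15, 54))/(-1278 + 1199) = (-1609 + (-35 - 15))/(-1278 + 1199) = (-1609 - 50)/(-79) = -1659*(-1/79) = 21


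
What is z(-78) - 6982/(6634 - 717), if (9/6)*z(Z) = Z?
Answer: -314666/5917 ≈ -53.180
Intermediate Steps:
z(Z) = 2*Z/3
z(-78) - 6982/(6634 - 717) = (⅔)*(-78) - 6982/(6634 - 717) = -52 - 6982/5917 = -314666/5917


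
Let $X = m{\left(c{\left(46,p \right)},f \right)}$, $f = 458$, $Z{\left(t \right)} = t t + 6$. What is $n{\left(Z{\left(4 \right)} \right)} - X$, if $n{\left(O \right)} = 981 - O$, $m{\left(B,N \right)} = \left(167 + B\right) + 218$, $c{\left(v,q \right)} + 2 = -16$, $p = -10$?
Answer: $592$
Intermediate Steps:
$c{\left(v,q \right)} = -18$ ($c{\left(v,q \right)} = -2 - 16 = -18$)
$Z{\left(t \right)} = 6 + t^{2}$ ($Z{\left(t \right)} = t^{2} + 6 = 6 + t^{2}$)
$m{\left(B,N \right)} = 385 + B$
$X = 367$ ($X = 385 - 18 = 367$)
$n{\left(Z{\left(4 \right)} \right)} - X = \left(981 - \left(6 + 4^{2}\right)\right) - 367 = \left(981 - \left(6 + 16\right)\right) - 367 = \left(981 - 22\right) - 367 = 959 - 367 = 592$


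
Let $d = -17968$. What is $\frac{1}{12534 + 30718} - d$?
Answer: $\frac{777151937}{43252} \approx 17968.0$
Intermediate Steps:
$\frac{1}{12534 + 30718} - d = \frac{1}{12534 + 30718} - -17968 = \frac{1}{43252} + 17968 = \frac{777151937}{43252}$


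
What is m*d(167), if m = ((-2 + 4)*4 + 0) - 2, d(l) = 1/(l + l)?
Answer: 3/167 ≈ 0.017964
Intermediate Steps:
d(l) = 1/(2*l)
m = 6 (m = (2*4 + 0) - 2 = (8 + 0) - 2 = 8 - 2 = 6)
m*d(167) = 6*((1/2)/167) = 6*((1/2)*(1/167)) = 6*(1/334) = 3/167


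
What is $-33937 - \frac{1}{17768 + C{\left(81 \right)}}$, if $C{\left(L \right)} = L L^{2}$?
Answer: $- \frac{18638505834}{549209} \approx -33937.0$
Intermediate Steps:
$C{\left(L \right)} = L^{3}$
$-33937 - \frac{1}{17768 + C{\left(81 \right)}} = -33937 - \frac{1}{17768 + 81^{3}} = -33937 - \frac{1}{17768 + 531441} = -33937 - \frac{1}{549209} = - \frac{18638505834}{549209}$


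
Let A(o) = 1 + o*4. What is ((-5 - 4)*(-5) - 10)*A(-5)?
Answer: -665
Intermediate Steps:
A(o) = 1 + 4*o
((-5 - 4)*(-5) - 10)*A(-5) = ((-5 - 4)*(-5) - 10)*(1 + 4*(-5)) = (-9*(-5) - 10)*(1 - 20) = (45 - 10)*(-19) = 35*(-19) = -665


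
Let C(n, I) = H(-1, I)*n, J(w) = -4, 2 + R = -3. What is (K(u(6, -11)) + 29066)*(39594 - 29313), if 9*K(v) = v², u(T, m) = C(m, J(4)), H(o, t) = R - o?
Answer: 903117310/3 ≈ 3.0104e+8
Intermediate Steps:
R = -5 (R = -2 - 3 = -5)
H(o, t) = -5 - o
C(n, I) = -4*n (C(n, I) = (-5 - 1*(-1))*n = (-5 + 1)*n = -4*n)
u(T, m) = -4*m
K(v) = v²/9
(K(u(6, -11)) + 29066)*(39594 - 29313) = ((-4*(-11))²/9 + 29066)*(39594 - 29313) = ((⅑)*44² + 29066)*10281 = ((⅑)*1936 + 29066)*10281 = (1936/9 + 29066)*10281 = (263530/9)*10281 = 903117310/3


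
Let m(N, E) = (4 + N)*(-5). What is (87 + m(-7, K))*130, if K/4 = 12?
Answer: 13260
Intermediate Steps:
K = 48 (K = 4*12 = 48)
m(N, E) = -20 - 5*N
(87 + m(-7, K))*130 = (87 + (-20 - 5*(-7)))*130 = (87 + (-20 + 35))*130 = (87 + 15)*130 = 102*130 = 13260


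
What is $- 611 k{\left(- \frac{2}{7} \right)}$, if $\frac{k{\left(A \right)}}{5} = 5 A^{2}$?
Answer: $- \frac{61100}{49} \approx -1246.9$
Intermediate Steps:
$k{\left(A \right)} = 25 A^{2}$ ($k{\left(A \right)} = 5 \cdot 5 A^{2} = 25 A^{2}$)
$- 611 k{\left(- \frac{2}{7} \right)} = - 611 \cdot 25 \left(- \frac{2}{7}\right)^{2} = - 611 \cdot 25 \cdot \frac{4}{49} = \left(-611\right) \frac{100}{49} = - \frac{61100}{49}$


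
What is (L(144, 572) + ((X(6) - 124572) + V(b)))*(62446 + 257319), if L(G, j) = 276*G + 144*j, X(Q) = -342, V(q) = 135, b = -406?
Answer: -852813255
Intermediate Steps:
L(G, j) = 144*j + 276*G
(L(144, 572) + ((X(6) - 124572) + V(b)))*(62446 + 257319) = ((144*572 + 276*144) + ((-342 - 124572) + 135))*(62446 + 257319) = ((82368 + 39744) + (-124914 + 135))*319765 = (122112 - 124779)*319765 = -2667*319765 = -852813255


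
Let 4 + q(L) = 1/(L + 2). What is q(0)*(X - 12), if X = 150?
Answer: -483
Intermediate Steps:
q(L) = -4 + 1/(2 + L) (q(L) = -4 + 1/(L + 2) = -4 + 1/(2 + L))
q(0)*(X - 12) = ((-7 - 4*0)/(2 + 0))*(150 - 12) = ((-7 + 0)/2)*138 = ((½)*(-7))*138 = -7/2*138 = -483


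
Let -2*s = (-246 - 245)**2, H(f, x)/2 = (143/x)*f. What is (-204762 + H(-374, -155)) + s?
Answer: -100629847/310 ≈ -3.2461e+5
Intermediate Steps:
H(f, x) = 286*f/x (H(f, x) = 2*((143/x)*f) = 2*(143*f/x) = 286*f/x)
s = -241081/2 (s = -(-246 - 245)**2/2 = -1/2*(-491)**2 = -1/2*241081 = -241081/2 ≈ -1.2054e+5)
(-204762 + H(-374, -155)) + s = (-204762 + 286*(-374)/(-155)) - 241081/2 = (-204762 + 286*(-374)*(-1/155)) - 241081/2 = (-204762 + 106964/155) - 241081/2 = -31631146/155 - 241081/2 = -100629847/310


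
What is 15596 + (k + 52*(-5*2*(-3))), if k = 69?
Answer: 17225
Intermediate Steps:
15596 + (k + 52*(-5*2*(-3))) = 15596 + (69 + 52*(-5*2*(-3))) = 15596 + (69 + 52*(-10*(-3))) = 15596 + (69 + 52*30) = 15596 + (69 + 1560) = 15596 + 1629 = 17225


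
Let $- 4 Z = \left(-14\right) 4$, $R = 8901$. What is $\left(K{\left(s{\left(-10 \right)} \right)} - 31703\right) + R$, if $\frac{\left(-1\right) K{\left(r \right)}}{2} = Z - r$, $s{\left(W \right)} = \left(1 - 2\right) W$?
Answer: $-22810$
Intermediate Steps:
$s{\left(W \right)} = - W$
$Z = 14$ ($Z = - \frac{\left(-14\right) 4}{4} = \left(- \frac{1}{4}\right) \left(-56\right) = 14$)
$K{\left(r \right)} = -28 + 2 r$ ($K{\left(r \right)} = - 2 \left(14 - r\right) = -28 + 2 r$)
$\left(K{\left(s{\left(-10 \right)} \right)} - 31703\right) + R = \left(\left(-28 + 2 \left(\left(-1\right) \left(-10\right)\right)\right) - 31703\right) + 8901 = \left(\left(-28 + 2 \cdot 10\right) - 31703\right) + 8901 = \left(\left(-28 + 20\right) - 31703\right) + 8901 = \left(-8 - 31703\right) + 8901 = -31711 + 8901 = -22810$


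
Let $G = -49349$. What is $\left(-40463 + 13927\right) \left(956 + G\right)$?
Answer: $1284156648$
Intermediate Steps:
$\left(-40463 + 13927\right) \left(956 + G\right) = \left(-40463 + 13927\right) \left(956 - 49349\right) = \left(-26536\right) \left(-48393\right) = 1284156648$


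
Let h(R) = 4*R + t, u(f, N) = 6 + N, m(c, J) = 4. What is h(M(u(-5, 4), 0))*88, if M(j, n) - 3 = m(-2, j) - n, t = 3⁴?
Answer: 9592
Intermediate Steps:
t = 81
M(j, n) = 7 - n (M(j, n) = 3 + (4 - n) = 7 - n)
h(R) = 81 + 4*R (h(R) = 4*R + 81 = 81 + 4*R)
h(M(u(-5, 4), 0))*88 = (81 + 4*(7 - 1*0))*88 = (81 + 4*(7 + 0))*88 = (81 + 4*7)*88 = (81 + 28)*88 = 109*88 = 9592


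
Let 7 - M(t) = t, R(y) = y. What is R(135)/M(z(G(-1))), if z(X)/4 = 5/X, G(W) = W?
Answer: 5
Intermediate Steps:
z(X) = 20/X (z(X) = 4*(5/X) = 20/X)
M(t) = 7 - t
R(135)/M(z(G(-1))) = 135/(7 - 20/(-1)) = 135/(7 - 20*(-1)) = 135/(7 - 1*(-20)) = 135/(7 + 20) = 135/27 = 135*(1/27) = 5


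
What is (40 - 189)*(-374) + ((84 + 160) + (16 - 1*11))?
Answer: 55975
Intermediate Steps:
(40 - 189)*(-374) + ((84 + 160) + (16 - 1*11)) = -149*(-374) + (244 + (16 - 11)) = 55726 + (244 + 5) = 55726 + 249 = 55975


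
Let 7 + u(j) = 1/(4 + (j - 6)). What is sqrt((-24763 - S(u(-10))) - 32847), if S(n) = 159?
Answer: I*sqrt(57769) ≈ 240.35*I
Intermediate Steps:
u(j) = -7 + 1/(-2 + j) (u(j) = -7 + 1/(4 + (j - 6)) = -7 + 1/(4 + (-6 + j)) = -7 + 1/(-2 + j))
sqrt((-24763 - S(u(-10))) - 32847) = sqrt((-24763 - 1*159) - 32847) = sqrt((-24763 - 159) - 32847) = sqrt(-24922 - 32847) = sqrt(-57769) = I*sqrt(57769)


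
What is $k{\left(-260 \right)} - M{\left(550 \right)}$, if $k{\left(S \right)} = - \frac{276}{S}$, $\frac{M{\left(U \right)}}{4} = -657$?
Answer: $\frac{170889}{65} \approx 2629.1$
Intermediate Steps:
$M{\left(U \right)} = -2628$ ($M{\left(U \right)} = 4 \left(-657\right) = -2628$)
$k{\left(-260 \right)} - M{\left(550 \right)} = - \frac{276}{-260} - -2628 = \left(-276\right) \left(- \frac{1}{260}\right) + 2628 = \frac{69}{65} + 2628 = \frac{170889}{65}$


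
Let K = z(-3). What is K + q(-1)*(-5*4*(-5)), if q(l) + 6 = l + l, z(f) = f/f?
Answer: -799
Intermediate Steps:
z(f) = 1
q(l) = -6 + 2*l (q(l) = -6 + (l + l) = -6 + 2*l)
K = 1
K + q(-1)*(-5*4*(-5)) = 1 + (-6 + 2*(-1))*(-5*4*(-5)) = 1 + (-6 - 2)*(-20*(-5)) = 1 - 8*100 = 1 - 800 = -799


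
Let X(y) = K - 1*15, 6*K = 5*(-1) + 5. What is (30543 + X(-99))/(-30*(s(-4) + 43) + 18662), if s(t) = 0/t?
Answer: 7632/4343 ≈ 1.7573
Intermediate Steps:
s(t) = 0
K = 0 (K = (5*(-1) + 5)/6 = (-5 + 5)/6 = (⅙)*0 = 0)
X(y) = -15 (X(y) = 0 - 1*15 = 0 - 15 = -15)
(30543 + X(-99))/(-30*(s(-4) + 43) + 18662) = (30543 - 15)/(-30*(0 + 43) + 18662) = 30528/(-30*43 + 18662) = 30528/(-1290 + 18662) = 30528/17372 = 30528*(1/17372) = 7632/4343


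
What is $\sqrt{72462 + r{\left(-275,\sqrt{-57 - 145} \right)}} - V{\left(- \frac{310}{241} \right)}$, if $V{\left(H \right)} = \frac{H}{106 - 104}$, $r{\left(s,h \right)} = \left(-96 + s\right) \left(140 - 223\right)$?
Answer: $\frac{155}{241} + \sqrt{103255} \approx 321.98$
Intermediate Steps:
$r{\left(s,h \right)} = 7968 - 83 s$ ($r{\left(s,h \right)} = \left(-96 + s\right) \left(-83\right) = 7968 - 83 s$)
$V{\left(H \right)} = \frac{H}{2}$
$\sqrt{72462 + r{\left(-275,\sqrt{-57 - 145} \right)}} - V{\left(- \frac{310}{241} \right)} = \sqrt{72462 + \left(7968 - -22825\right)} - \frac{\left(-310\right) \frac{1}{241}}{2} = \sqrt{72462 + \left(7968 + 22825\right)} - \frac{\left(-310\right) \frac{1}{241}}{2} = \sqrt{72462 + 30793} - \frac{1}{2} \left(- \frac{310}{241}\right) = \sqrt{103255} - - \frac{155}{241} = \sqrt{103255} + \frac{155}{241} = \frac{155}{241} + \sqrt{103255}$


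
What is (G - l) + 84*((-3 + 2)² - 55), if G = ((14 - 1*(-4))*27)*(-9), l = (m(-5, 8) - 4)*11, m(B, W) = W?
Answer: -8954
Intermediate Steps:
l = 44 (l = (8 - 4)*11 = 4*11 = 44)
G = -4374 (G = ((14 + 4)*27)*(-9) = (18*27)*(-9) = 486*(-9) = -4374)
(G - l) + 84*((-3 + 2)² - 55) = (-4374 - 1*44) + 84*((-3 + 2)² - 55) = (-4374 - 44) + 84*((-1)² - 55) = -4418 + 84*(1 - 55) = -4418 + 84*(-54) = -4418 - 4536 = -8954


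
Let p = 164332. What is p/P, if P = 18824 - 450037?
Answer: -164332/431213 ≈ -0.38109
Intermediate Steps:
P = -431213
p/P = 164332/(-431213) = 164332*(-1/431213) = -164332/431213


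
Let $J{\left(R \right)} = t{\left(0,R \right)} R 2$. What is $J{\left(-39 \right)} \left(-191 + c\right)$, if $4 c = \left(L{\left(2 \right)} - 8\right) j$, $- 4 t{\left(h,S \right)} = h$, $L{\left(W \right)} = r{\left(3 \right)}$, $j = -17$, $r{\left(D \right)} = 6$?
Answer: $0$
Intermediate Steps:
$L{\left(W \right)} = 6$
$t{\left(h,S \right)} = - \frac{h}{4}$
$c = \frac{17}{2}$ ($c = \frac{\left(6 - 8\right) \left(-17\right)}{4} = \frac{\left(-2\right) \left(-17\right)}{4} = \frac{1}{4} \cdot 34 = \frac{17}{2} \approx 8.5$)
$J{\left(R \right)} = 0$ ($J{\left(R \right)} = \left(- \frac{1}{4}\right) 0 R 2 = 0 R 2 = 0 \cdot 2 = 0$)
$J{\left(-39 \right)} \left(-191 + c\right) = 0 \left(-191 + \frac{17}{2}\right) = 0 \left(- \frac{365}{2}\right) = 0$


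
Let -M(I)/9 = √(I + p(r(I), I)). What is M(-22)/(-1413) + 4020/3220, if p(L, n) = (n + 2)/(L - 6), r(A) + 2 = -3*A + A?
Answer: 201/161 + I*√203/471 ≈ 1.2484 + 0.03025*I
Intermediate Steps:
r(A) = -2 - 2*A (r(A) = -2 + (-3*A + A) = -2 - 2*A)
p(L, n) = (2 + n)/(-6 + L)
M(I) = -9*√(I + (2 + I)/(-8 - 2*I)) (M(I) = -9*√(I + (2 + I)/(-6 + (-2 - 2*I))) = -9*√(I + (2 + I)/(-8 - 2*I)))
M(-22)/(-1413) + 4020/3220 = -9*√(-22 - (2 - 22)/(8 + 2*(-22)))/(-1413) + 4020/3220 = -9*√(-22 - 1*(-20)/(8 - 44))*(-1/1413) + 4020*(1/3220) = -9*√(-22 - 1*(-20)/(-36))*(-1/1413) + 201/161 = -9*√(-22 - 1*(-1/36)*(-20))*(-1/1413) + 201/161 = -9*√(-22 - 5/9)*(-1/1413) + 201/161 = -3*I*√203*(-1/1413) + 201/161 = I*√203/471 + 201/161 = 201/161 + I*√203/471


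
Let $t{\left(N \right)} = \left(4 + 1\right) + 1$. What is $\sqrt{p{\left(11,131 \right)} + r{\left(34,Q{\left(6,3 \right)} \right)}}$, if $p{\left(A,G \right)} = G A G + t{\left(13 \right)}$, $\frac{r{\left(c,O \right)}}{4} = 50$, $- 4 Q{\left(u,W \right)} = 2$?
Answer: $\sqrt{188977} \approx 434.71$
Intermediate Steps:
$t{\left(N \right)} = 6$ ($t{\left(N \right)} = 5 + 1 = 6$)
$Q{\left(u,W \right)} = - \frac{1}{2}$ ($Q{\left(u,W \right)} = \left(- \frac{1}{4}\right) 2 = - \frac{1}{2}$)
$r{\left(c,O \right)} = 200$ ($r{\left(c,O \right)} = 4 \cdot 50 = 200$)
$p{\left(A,G \right)} = 6 + A G^{2}$ ($p{\left(A,G \right)} = G A G + 6 = A G G + 6 = A G^{2} + 6 = 6 + A G^{2}$)
$\sqrt{p{\left(11,131 \right)} + r{\left(34,Q{\left(6,3 \right)} \right)}} = \sqrt{\left(6 + 11 \cdot 131^{2}\right) + 200} = \sqrt{\left(6 + 11 \cdot 17161\right) + 200} = \sqrt{\left(6 + 188771\right) + 200} = \sqrt{188777 + 200} = \sqrt{188977}$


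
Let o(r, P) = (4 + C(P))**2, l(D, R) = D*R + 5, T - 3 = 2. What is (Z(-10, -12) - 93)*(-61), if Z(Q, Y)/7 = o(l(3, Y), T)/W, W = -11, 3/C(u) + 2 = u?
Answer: 73078/11 ≈ 6643.5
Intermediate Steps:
T = 5 (T = 3 + 2 = 5)
C(u) = 3/(-2 + u)
l(D, R) = 5 + D*R
o(r, P) = (4 + 3/(-2 + P))**2
Z(Q, Y) = -175/11 (Z(Q, Y) = 7*(((-5 + 4*5)**2/(-2 + 5)**2)/(-11)) = 7*(((-5 + 20)**2/3**2)*(-1/11)) = 7*((15**2*(1/9))*(-1/11)) = 7*((225*(1/9))*(-1/11)) = 7*(25*(-1/11)) = 7*(-25/11) = -175/11)
(Z(-10, -12) - 93)*(-61) = (-175/11 - 93)*(-61) = -1198/11*(-61) = 73078/11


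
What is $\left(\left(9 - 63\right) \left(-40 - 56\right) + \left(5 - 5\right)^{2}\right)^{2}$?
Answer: $26873856$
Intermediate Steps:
$\left(\left(9 - 63\right) \left(-40 - 56\right) + \left(5 - 5\right)^{2}\right)^{2} = \left(\left(-54\right) \left(-96\right) + 0^{2}\right)^{2} = \left(5184 + 0\right)^{2} = 5184^{2} = 26873856$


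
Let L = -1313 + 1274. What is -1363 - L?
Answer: -1324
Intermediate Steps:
L = -39
-1363 - L = -1363 - 1*(-39) = -1363 + 39 = -1324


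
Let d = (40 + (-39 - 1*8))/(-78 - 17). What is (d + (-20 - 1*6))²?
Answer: 6066369/9025 ≈ 672.17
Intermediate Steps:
d = 7/95 (d = (40 + (-39 - 8))/(-95) = (40 - 47)*(-1/95) = -7*(-1/95) = 7/95 ≈ 0.073684)
(d + (-20 - 1*6))² = (7/95 + (-20 - 1*6))² = (7/95 + (-20 - 6))² = (7/95 - 26)² = (-2463/95)² = 6066369/9025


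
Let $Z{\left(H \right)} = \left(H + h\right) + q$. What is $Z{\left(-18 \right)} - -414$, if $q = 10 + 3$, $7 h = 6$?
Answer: $\frac{2869}{7} \approx 409.86$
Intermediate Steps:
$h = \frac{6}{7}$ ($h = \frac{1}{7} \cdot 6 = \frac{6}{7} \approx 0.85714$)
$q = 13$
$Z{\left(H \right)} = \frac{97}{7} + H$ ($Z{\left(H \right)} = \left(H + \frac{6}{7}\right) + 13 = \left(\frac{6}{7} + H\right) + 13 = \frac{97}{7} + H$)
$Z{\left(-18 \right)} - -414 = \left(\frac{97}{7} - 18\right) - -414 = - \frac{29}{7} + 414 = \frac{2869}{7}$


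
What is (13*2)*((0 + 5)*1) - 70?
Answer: 60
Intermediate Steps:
(13*2)*((0 + 5)*1) - 70 = 26*(5*1) - 70 = 26*5 - 70 = 130 - 70 = 60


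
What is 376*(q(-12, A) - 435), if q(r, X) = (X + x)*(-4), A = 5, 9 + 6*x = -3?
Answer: -168072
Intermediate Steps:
x = -2 (x = -3/2 + (1/6)*(-3) = -3/2 - 1/2 = -2)
q(r, X) = 8 - 4*X (q(r, X) = (X - 2)*(-4) = (-2 + X)*(-4) = 8 - 4*X)
376*(q(-12, A) - 435) = 376*((8 - 4*5) - 435) = 376*((8 - 20) - 435) = 376*(-12 - 435) = 376*(-447) = -168072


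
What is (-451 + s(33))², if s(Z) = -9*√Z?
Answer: 206074 + 8118*√33 ≈ 2.5271e+5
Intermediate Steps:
(-451 + s(33))² = (-451 - 9*√33)²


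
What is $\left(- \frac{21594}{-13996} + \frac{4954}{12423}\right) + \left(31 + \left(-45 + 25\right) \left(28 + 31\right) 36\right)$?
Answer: $- \frac{3690184001923}{86936154} \approx -42447.0$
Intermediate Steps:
$\left(- \frac{21594}{-13996} + \frac{4954}{12423}\right) + \left(31 + \left(-45 + 25\right) \left(28 + 31\right) 36\right) = \left(\left(-21594\right) \left(- \frac{1}{13996}\right) + 4954 \cdot \frac{1}{12423}\right) + \left(31 + \left(-20\right) 59 \cdot 36\right) = \left(\frac{10797}{6998} + \frac{4954}{12423}\right) + \left(31 - 42480\right) = \frac{168799223}{86936154} + \left(31 - 42480\right) = \frac{168799223}{86936154} - 42449 = - \frac{3690184001923}{86936154}$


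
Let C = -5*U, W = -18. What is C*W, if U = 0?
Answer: 0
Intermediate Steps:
C = 0 (C = -5*0 = 0)
C*W = 0*(-18) = 0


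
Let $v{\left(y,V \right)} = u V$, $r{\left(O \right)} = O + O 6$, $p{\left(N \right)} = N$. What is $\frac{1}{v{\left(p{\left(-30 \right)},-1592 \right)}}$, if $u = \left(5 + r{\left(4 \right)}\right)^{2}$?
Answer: $- \frac{1}{1733688} \approx -5.7681 \cdot 10^{-7}$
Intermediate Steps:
$r{\left(O \right)} = 7 O$ ($r{\left(O \right)} = O + 6 O = 7 O$)
$u = 1089$ ($u = \left(5 + 7 \cdot 4\right)^{2} = \left(5 + 28\right)^{2} = 33^{2} = 1089$)
$v{\left(y,V \right)} = 1089 V$
$\frac{1}{v{\left(p{\left(-30 \right)},-1592 \right)}} = \frac{1}{1089 \left(-1592\right)} = \frac{1}{-1733688} = - \frac{1}{1733688}$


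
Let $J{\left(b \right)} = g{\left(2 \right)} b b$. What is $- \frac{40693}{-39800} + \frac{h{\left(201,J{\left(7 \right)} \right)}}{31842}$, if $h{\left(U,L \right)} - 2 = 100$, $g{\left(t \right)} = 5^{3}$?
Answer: $\frac{216634351}{211218600} \approx 1.0256$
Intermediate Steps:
$g{\left(t \right)} = 125$
$J{\left(b \right)} = 125 b^{2}$ ($J{\left(b \right)} = 125 b b = 125 b^{2}$)
$h{\left(U,L \right)} = 102$ ($h{\left(U,L \right)} = 2 + 100 = 102$)
$- \frac{40693}{-39800} + \frac{h{\left(201,J{\left(7 \right)} \right)}}{31842} = - \frac{40693}{-39800} + \frac{102}{31842} = \left(-40693\right) \left(- \frac{1}{39800}\right) + 102 \cdot \frac{1}{31842} = \frac{40693}{39800} + \frac{17}{5307} = \frac{216634351}{211218600}$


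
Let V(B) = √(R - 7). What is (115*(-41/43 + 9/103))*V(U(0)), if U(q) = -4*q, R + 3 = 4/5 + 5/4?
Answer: -44114*I*√795/4429 ≈ -280.84*I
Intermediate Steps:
R = -19/20 (R = -3 + (4/5 + 5/4) = -3 + (4*(⅕) + 5*(¼)) = -3 + (⅘ + 5/4) = -3 + 41/20 = -19/20 ≈ -0.95000)
V(B) = I*√795/10 (V(B) = √(-19/20 - 7) = √(-159/20) = I*√795/10)
(115*(-41/43 + 9/103))*V(U(0)) = (115*(-41/43 + 9/103))*(I*√795/10) = (115*(-3836/4429))*(I*√795/10) = -44114*I*√795/4429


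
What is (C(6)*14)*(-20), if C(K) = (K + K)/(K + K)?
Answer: -280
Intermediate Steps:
C(K) = 1 (C(K) = (2*K)/((2*K)) = (2*K)*(1/(2*K)) = 1)
(C(6)*14)*(-20) = (1*14)*(-20) = 14*(-20) = -280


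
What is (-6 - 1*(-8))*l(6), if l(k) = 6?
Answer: 12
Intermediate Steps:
(-6 - 1*(-8))*l(6) = (-6 - 1*(-8))*6 = (-6 + 8)*6 = 2*6 = 12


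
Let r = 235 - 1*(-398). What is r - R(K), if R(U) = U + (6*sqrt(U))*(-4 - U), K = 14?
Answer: 619 + 108*sqrt(14) ≈ 1023.1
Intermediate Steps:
R(U) = U + 6*sqrt(U)*(-4 - U)
r = 633 (r = 235 + 398 = 633)
r - R(K) = 633 - (14 - 24*sqrt(14) - 84*sqrt(14)) = 633 - (14 - 108*sqrt(14)) = 633 + (-14 + 108*sqrt(14)) = 619 + 108*sqrt(14)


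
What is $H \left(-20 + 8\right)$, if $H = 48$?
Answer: $-576$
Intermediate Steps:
$H \left(-20 + 8\right) = 48 \left(-20 + 8\right) = 48 \left(-12\right) = -576$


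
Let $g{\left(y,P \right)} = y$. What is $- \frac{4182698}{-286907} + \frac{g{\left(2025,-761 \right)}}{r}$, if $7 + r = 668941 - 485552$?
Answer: $\frac{767612511311}{52613579474} \approx 14.59$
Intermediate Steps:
$r = 183382$ ($r = -7 + \left(668941 - 485552\right) = -7 + 183389 = 183382$)
$- \frac{4182698}{-286907} + \frac{g{\left(2025,-761 \right)}}{r} = - \frac{4182698}{-286907} + \frac{2025}{183382} = \left(-4182698\right) \left(- \frac{1}{286907}\right) + 2025 \cdot \frac{1}{183382} = \frac{4182698}{286907} + \frac{2025}{183382} = \frac{767612511311}{52613579474}$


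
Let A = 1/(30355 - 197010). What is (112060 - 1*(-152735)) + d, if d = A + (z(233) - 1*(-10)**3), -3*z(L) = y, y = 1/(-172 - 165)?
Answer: 44783322613619/168488205 ≈ 2.6580e+5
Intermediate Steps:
y = -1/337 (y = 1/(-337) = -1/337 ≈ -0.0029674)
z(L) = 1/1011 (z(L) = -1/3*(-1/337) = 1/1011)
A = -1/166655 (A = 1/(-166655) = -1/166655 ≈ -6.0004e-6)
d = 168488370644/168488205 (d = -1/166655 + (1/1011 - 1*(-10)**3) = -1/166655 + (1/1011 - 1*(-1000)) = -1/166655 + (1/1011 + 1000) = -1/166655 + 1011001/1011 = 168488370644/168488205 ≈ 1000.0)
(112060 - 1*(-152735)) + d = (112060 - 1*(-152735)) + 168488370644/168488205 = (112060 + 152735) + 168488370644/168488205 = 264795 + 168488370644/168488205 = 44783322613619/168488205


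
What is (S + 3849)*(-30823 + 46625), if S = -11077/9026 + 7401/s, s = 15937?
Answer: 4373667791322115/71923681 ≈ 6.0810e+7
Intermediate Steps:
S = -109732723/143847362 (S = -11077/9026 + 7401/15937 = -109732723/143847362 ≈ -0.76284)
(S + 3849)*(-30823 + 46625) = (-109732723/143847362 + 3849)*(-30823 + 46625) = (553558763615/143847362)*15802 = 4373667791322115/71923681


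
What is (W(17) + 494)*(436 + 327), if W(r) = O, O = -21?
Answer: 360899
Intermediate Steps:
W(r) = -21
(W(17) + 494)*(436 + 327) = (-21 + 494)*(436 + 327) = 473*763 = 360899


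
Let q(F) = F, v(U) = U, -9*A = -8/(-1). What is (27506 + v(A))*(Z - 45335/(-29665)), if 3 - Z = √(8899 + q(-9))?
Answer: 6650570836/53397 - 247546*√8890/9 ≈ -2.4688e+6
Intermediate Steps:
A = -8/9 (A = -(-8)/(9*(-1)) = -(-8)*(-1)/9 = -⅑*8 = -8/9 ≈ -0.88889)
Z = 3 - √8890 (Z = 3 - √(8899 - 9) = 3 - √8890 ≈ -91.287)
(27506 + v(A))*(Z - 45335/(-29665)) = (27506 - 8/9)*((3 - √8890) - 45335/(-29665)) = 247546*((3 - √8890) - 45335*(-1/29665))/9 = 247546*((3 - √8890) + 9067/5933)/9 = 247546*(26866/5933 - √8890)/9 = 6650570836/53397 - 247546*√8890/9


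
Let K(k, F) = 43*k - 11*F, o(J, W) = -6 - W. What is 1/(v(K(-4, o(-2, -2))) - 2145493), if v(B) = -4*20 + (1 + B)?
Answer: -1/2145700 ≈ -4.6605e-7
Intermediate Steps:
K(k, F) = -11*F + 43*k
v(B) = -79 + B (v(B) = -80 + (1 + B) = -79 + B)
1/(v(K(-4, o(-2, -2))) - 2145493) = 1/((-79 + (-11*(-6 - 1*(-2)) + 43*(-4))) - 2145493) = 1/((-79 + (-11*(-6 + 2) - 172)) - 2145493) = 1/((-79 + (-11*(-4) - 172)) - 2145493) = 1/((-79 + (44 - 172)) - 2145493) = 1/((-79 - 128) - 2145493) = 1/(-207 - 2145493) = 1/(-2145700) = -1/2145700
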